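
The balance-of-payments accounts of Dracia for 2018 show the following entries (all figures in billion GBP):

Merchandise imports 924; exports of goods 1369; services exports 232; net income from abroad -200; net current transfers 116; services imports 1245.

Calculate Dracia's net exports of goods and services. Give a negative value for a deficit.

Goods balance = 1369 - 924 = 445
Services balance = 232 - 1245 = -1013
Trade balance (goods + services) = 445 + (-1013) = -568

-568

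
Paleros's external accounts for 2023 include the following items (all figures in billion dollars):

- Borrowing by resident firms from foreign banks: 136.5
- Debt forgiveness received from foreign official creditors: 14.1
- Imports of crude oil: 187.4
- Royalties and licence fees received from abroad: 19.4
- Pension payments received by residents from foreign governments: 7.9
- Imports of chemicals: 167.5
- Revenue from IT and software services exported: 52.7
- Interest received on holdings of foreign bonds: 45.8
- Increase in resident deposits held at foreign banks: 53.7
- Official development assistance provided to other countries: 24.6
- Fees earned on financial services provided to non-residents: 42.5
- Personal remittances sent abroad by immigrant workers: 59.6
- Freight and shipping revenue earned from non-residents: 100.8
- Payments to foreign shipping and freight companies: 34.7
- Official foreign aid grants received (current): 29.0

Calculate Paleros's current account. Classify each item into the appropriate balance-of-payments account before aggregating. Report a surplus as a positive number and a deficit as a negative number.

-175.7

Goods: -187.4 - 167.5 = -354.9
Services: 52.7 + 42.5 + 19.4 + 100.8 - 34.7 = 180.7
Primary income: 45.8
Secondary income: -59.6 + 29.0 + 7.9 - 24.6 = -47.3
Current account = (-354.9) + 180.7 + 45.8 + (-47.3) = -175.7
(Excluded from the current account — financial account: borrowing by resident firms from foreign banks 136.5, increase in resident deposits held at foreign banks 53.7; capital account: debt forgiveness received from foreign official creditors 14.1.)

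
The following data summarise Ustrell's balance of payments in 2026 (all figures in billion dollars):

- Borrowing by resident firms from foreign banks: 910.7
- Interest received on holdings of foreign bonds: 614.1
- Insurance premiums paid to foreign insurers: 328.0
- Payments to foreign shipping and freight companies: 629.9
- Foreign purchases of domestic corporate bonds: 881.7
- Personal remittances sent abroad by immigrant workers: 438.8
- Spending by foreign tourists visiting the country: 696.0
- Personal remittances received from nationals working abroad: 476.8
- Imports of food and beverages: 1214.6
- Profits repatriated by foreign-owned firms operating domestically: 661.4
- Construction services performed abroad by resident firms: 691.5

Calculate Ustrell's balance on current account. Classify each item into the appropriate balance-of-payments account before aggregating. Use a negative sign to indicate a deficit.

Goods: -1214.6
Services: 691.5 + 696.0 - 328.0 - 629.9 = 429.6
Primary income: -661.4 + 614.1 = -47.3
Secondary income: -438.8 + 476.8 = 38.0
Current account = (-1214.6) + 429.6 + (-47.3) + 38.0 = -794.3
(Excluded from the current account — financial account: borrowing by resident firms from foreign banks 910.7, foreign purchases of domestic corporate bonds 881.7.)

-794.3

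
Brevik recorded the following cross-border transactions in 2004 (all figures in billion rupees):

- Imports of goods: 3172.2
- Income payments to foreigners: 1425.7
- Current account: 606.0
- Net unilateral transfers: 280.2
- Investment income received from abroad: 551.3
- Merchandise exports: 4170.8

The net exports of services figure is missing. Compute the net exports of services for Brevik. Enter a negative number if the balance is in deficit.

201.6

Current account = goods balance + services balance + net primary income + net secondary income
Sum of the known components = 404.4
Net exports of services = CA - (known components) = 606.0 - 404.4 = 201.6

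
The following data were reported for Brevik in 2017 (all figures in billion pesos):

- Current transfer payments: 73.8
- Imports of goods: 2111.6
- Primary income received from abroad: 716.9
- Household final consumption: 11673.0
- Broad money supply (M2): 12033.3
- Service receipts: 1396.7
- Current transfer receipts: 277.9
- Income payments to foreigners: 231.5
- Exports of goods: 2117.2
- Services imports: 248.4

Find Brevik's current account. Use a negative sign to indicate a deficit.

1843.4

Goods balance = 2117.2 - 2111.6 = 5.6
Services balance = 1396.7 - 248.4 = 1148.3
Trade balance (goods + services) = 5.6 + 1148.3 = 1153.9
Net primary income = 716.9 - 231.5 = 485.4
Net secondary income = 277.9 - 73.8 = 204.1
Current account = 1153.9 + 485.4 + 204.1 = 1843.4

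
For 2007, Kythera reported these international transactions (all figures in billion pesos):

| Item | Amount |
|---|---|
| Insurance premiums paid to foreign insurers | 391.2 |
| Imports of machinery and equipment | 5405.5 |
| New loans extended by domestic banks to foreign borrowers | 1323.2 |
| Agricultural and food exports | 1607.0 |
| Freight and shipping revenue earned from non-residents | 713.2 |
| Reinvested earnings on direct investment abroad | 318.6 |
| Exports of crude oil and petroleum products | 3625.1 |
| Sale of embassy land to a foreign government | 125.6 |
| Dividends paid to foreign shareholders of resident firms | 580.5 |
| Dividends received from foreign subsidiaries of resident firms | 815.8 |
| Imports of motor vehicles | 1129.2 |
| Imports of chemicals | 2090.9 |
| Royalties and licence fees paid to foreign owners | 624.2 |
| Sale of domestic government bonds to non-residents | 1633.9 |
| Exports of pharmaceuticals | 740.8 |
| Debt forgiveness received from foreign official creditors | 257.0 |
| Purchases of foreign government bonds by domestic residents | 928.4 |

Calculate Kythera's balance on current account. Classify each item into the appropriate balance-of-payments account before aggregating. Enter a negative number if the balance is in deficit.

-2401.0

Goods: 740.8 + 3625.1 + 1607.0 - 1129.2 - 2090.9 - 5405.5 = -2652.7
Services: 713.2 - 391.2 - 624.2 = -302.2
Primary income: 815.8 + 318.6 - 580.5 = 553.9
Current account = (-2652.7) + (-302.2) + 553.9 = -2401.0
(Excluded from the current account — financial account: new loans extended by domestic banks to foreign borrowers 1323.2, sale of domestic government bonds to non-residents 1633.9, purchases of foreign government bonds by domestic residents 928.4; capital account: sale of embassy land to a foreign government 125.6, debt forgiveness received from foreign official creditors 257.0.)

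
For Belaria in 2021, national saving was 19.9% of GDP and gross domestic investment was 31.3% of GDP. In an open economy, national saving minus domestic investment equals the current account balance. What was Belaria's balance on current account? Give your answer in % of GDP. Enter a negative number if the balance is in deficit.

-11.4

CA = S - I = 19.9 - 31.3 = -11.4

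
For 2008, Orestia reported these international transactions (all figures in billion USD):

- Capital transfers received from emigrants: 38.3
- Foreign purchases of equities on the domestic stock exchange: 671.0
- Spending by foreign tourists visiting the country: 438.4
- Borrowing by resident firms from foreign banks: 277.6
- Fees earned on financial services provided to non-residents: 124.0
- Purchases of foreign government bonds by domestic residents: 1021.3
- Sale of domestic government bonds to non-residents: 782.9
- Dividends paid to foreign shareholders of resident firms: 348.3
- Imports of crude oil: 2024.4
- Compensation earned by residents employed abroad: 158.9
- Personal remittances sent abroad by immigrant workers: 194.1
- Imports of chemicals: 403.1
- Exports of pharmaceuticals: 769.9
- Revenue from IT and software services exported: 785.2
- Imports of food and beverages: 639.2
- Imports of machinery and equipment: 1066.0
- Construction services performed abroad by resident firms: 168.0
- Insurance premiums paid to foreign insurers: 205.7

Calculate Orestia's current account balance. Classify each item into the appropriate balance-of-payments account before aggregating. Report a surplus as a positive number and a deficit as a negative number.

-2436.4

Goods: -2024.4 + 769.9 - 1066.0 - 639.2 - 403.1 = -3362.8
Services: 438.4 + 124.0 + 168.0 - 205.7 + 785.2 = 1309.9
Primary income: -348.3 + 158.9 = -189.4
Secondary income: -194.1
Current account = (-3362.8) + 1309.9 + (-189.4) + (-194.1) = -2436.4
(Excluded from the current account — capital account: capital transfers received from emigrants 38.3; financial account: foreign purchases of equities on the domestic stock exchange 671.0, borrowing by resident firms from foreign banks 277.6, purchases of foreign government bonds by domestic residents 1021.3, sale of domestic government bonds to non-residents 782.9.)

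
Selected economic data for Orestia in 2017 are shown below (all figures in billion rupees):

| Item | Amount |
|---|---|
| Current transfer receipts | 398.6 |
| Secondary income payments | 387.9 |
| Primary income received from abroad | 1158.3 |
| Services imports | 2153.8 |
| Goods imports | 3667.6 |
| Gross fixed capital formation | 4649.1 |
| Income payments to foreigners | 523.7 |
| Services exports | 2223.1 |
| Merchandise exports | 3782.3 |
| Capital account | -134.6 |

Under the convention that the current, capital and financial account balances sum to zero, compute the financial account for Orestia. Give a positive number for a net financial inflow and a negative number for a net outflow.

Goods balance = 3782.3 - 3667.6 = 114.7
Services balance = 2223.1 - 2153.8 = 69.3
Trade balance (goods + services) = 114.7 + 69.3 = 184.0
Net primary income = 1158.3 - 523.7 = 634.6
Net secondary income = 398.6 - 387.9 = 10.7
Current account = 184.0 + 634.6 + 10.7 = 829.3
Financial account = -(829.3 + (-134.6)) = -694.7

-694.7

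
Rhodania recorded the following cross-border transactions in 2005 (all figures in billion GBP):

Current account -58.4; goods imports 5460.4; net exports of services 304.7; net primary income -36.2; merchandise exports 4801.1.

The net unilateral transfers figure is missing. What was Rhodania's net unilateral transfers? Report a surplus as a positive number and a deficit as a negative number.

Current account = goods balance + services balance + net primary income + net secondary income
Sum of the known components = -390.8
Net unilateral transfers = CA - (known components) = -58.4 - (-390.8) = 332.4

332.4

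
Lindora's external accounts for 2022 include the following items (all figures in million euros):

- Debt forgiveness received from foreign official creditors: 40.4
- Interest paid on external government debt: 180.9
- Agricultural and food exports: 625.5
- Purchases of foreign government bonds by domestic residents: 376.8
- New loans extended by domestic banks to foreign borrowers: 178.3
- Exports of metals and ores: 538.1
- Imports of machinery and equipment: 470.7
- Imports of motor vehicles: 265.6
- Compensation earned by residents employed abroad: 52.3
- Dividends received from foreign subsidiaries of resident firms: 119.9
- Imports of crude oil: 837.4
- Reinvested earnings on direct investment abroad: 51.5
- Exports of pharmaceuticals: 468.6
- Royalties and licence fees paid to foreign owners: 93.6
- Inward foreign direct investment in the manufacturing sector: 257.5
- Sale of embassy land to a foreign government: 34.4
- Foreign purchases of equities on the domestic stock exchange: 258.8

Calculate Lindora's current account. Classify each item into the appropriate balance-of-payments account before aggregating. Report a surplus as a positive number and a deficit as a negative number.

Goods: -837.4 + 625.5 + 468.6 + 538.1 - 265.6 - 470.7 = 58.5
Services: -93.6
Primary income: -180.9 + 52.3 + 119.9 + 51.5 = 42.8
Current account = 58.5 + (-93.6) + 42.8 = 7.7
(Excluded from the current account — capital account: debt forgiveness received from foreign official creditors 40.4, sale of embassy land to a foreign government 34.4; financial account: purchases of foreign government bonds by domestic residents 376.8, new loans extended by domestic banks to foreign borrowers 178.3, inward foreign direct investment in the manufacturing sector 257.5, foreign purchases of equities on the domestic stock exchange 258.8.)

7.7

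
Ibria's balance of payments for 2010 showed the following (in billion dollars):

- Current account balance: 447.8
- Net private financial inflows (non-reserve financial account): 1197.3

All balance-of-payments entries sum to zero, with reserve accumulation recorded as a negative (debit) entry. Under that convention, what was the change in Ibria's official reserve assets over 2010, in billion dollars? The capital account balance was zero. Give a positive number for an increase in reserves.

Official reserve transactions balance = -(447.8 + 1197.3) = -1645.1
An accumulation of reserves is recorded as a debit (negative entry), so the change in the stock of reserves is the negative of that balance.
Change in official reserves = -(-1645.1) = 1645.1

1645.1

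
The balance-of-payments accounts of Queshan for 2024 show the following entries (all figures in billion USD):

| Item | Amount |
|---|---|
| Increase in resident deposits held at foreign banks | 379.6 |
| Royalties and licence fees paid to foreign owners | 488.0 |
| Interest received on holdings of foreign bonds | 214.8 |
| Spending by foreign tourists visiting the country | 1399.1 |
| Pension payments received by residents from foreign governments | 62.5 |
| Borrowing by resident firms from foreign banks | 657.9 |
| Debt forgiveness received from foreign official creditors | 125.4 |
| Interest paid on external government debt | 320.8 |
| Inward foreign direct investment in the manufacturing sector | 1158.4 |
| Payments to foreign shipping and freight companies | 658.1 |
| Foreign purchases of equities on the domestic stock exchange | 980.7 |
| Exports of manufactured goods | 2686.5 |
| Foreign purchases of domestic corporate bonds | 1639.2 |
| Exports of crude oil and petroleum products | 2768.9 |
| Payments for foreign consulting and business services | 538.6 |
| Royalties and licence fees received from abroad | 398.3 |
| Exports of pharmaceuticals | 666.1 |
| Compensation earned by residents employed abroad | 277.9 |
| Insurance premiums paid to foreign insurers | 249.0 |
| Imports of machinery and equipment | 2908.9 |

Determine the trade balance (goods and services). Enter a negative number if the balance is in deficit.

Goods: 2686.5 + 2768.9 - 2908.9 + 666.1 = 3212.6
Services: -538.6 - 658.1 + 398.3 - 488.0 - 249.0 + 1399.1 = -136.3
Trade balance = 3212.6 + (-136.3) = 3076.3
(Excluded from the trade balance — financial account: increase in resident deposits held at foreign banks 379.6, borrowing by resident firms from foreign banks 657.9, inward foreign direct investment in the manufacturing sector 1158.4, foreign purchases of equities on the domestic stock exchange 980.7, foreign purchases of domestic corporate bonds 1639.2; primary income: interest received on holdings of foreign bonds 214.8, interest paid on external government debt 320.8, compensation earned by residents employed abroad 277.9; secondary income: pension payments received by residents from foreign governments 62.5; capital account: debt forgiveness received from foreign official creditors 125.4.)

3076.3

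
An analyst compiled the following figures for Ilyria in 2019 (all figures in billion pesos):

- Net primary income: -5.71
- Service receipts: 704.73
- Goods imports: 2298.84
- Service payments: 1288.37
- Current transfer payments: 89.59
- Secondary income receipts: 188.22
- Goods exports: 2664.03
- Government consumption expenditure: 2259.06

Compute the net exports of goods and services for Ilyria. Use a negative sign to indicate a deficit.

-218.45

Goods balance = 2664.03 - 2298.84 = 365.19
Services balance = 704.73 - 1288.37 = -583.64
Trade balance (goods + services) = 365.19 + (-583.64) = -218.45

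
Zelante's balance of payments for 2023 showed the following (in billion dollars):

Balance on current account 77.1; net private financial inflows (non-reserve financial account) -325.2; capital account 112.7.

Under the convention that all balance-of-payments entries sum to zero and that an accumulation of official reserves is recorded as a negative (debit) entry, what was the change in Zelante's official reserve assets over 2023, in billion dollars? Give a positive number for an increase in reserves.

-135.4

Official reserve transactions balance = -(77.1 + 112.7 + (-325.2)) = 135.4
An accumulation of reserves is recorded as a debit (negative entry), so the change in the stock of reserves is the negative of that balance.
Change in official reserves = -(135.4) = -135.4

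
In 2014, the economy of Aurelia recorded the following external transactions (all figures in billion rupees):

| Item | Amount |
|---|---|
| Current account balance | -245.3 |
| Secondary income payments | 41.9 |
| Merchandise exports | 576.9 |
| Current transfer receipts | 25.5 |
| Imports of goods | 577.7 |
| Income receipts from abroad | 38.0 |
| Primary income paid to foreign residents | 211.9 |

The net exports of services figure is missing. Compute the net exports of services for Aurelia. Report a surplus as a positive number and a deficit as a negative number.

Current account = goods balance + services balance + net primary income + net secondary income
Sum of the known components = -191.1
Net exports of services = CA - (known components) = -245.3 - (-191.1) = -54.2

-54.2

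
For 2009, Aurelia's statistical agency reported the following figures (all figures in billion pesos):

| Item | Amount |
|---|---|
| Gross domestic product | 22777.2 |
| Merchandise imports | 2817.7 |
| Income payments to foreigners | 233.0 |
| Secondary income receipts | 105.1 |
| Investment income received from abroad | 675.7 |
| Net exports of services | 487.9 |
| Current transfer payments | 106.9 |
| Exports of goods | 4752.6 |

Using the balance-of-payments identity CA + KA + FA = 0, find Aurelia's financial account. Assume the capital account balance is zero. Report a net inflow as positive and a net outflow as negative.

-2863.7

Goods balance = 4752.6 - 2817.7 = 1934.9
Services balance = 487.9
Trade balance (goods + services) = 1934.9 + 487.9 = 2422.8
Net primary income = 675.7 - 233.0 = 442.7
Net secondary income = 105.1 - 106.9 = -1.8
Current account = 2422.8 + 442.7 + (-1.8) = 2863.7
Financial account = -(2863.7) = -2863.7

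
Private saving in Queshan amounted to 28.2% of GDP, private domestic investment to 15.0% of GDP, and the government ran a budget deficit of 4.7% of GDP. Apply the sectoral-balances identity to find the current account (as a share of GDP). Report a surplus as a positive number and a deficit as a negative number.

8.5

By the sectoral-balances identity, CA = (S_private - I) + (T - G).
Private balance = 28.2 - 15.0 = 13.2
Government balance (T - G) = -4.7
CA = 13.2 + (-4.7) = 8.5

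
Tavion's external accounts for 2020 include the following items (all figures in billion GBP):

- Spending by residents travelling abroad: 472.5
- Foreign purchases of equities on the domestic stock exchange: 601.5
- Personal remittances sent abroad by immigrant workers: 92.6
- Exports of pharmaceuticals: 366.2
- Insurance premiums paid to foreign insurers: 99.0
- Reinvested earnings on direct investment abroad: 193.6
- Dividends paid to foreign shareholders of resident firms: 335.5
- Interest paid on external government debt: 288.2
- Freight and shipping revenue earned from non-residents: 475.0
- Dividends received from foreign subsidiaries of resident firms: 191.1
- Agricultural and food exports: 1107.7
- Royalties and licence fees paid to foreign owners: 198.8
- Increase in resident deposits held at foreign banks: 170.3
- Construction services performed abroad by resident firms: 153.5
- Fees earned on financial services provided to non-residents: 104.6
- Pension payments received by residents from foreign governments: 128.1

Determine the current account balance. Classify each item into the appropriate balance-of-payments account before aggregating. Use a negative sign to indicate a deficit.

Goods: 1107.7 + 366.2 = 1473.9
Services: -99.0 + 104.6 - 198.8 + 153.5 + 475.0 - 472.5 = -37.2
Primary income: -335.5 - 288.2 + 191.1 + 193.6 = -239.0
Secondary income: 128.1 - 92.6 = 35.5
Current account = 1473.9 + (-37.2) + (-239.0) + 35.5 = 1233.2
(Excluded from the current account — financial account: foreign purchases of equities on the domestic stock exchange 601.5, increase in resident deposits held at foreign banks 170.3.)

1233.2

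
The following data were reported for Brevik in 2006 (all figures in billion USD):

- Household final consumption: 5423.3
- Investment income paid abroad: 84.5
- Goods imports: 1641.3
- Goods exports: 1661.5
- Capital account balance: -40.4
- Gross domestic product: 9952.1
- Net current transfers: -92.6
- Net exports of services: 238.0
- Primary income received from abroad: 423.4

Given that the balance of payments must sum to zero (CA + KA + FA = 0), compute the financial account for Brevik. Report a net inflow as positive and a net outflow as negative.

Goods balance = 1661.5 - 1641.3 = 20.2
Services balance = 238.0
Trade balance (goods + services) = 20.2 + 238.0 = 258.2
Net primary income = 423.4 - 84.5 = 338.9
Net secondary income = -92.6
Current account = 258.2 + 338.9 + (-92.6) = 504.5
Financial account = -(504.5 + (-40.4)) = -464.1

-464.1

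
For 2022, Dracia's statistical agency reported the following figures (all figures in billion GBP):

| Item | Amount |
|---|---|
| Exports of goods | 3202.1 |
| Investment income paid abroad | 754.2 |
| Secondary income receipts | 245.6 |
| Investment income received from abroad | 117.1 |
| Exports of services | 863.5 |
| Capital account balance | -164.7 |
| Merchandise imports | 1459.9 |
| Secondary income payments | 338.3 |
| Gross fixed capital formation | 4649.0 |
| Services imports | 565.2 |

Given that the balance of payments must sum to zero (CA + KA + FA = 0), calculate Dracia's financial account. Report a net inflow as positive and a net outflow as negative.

Goods balance = 3202.1 - 1459.9 = 1742.2
Services balance = 863.5 - 565.2 = 298.3
Trade balance (goods + services) = 1742.2 + 298.3 = 2040.5
Net primary income = 117.1 - 754.2 = -637.1
Net secondary income = 245.6 - 338.3 = -92.7
Current account = 2040.5 + (-637.1) + (-92.7) = 1310.7
Financial account = -(1310.7 + (-164.7)) = -1146.0

-1146.0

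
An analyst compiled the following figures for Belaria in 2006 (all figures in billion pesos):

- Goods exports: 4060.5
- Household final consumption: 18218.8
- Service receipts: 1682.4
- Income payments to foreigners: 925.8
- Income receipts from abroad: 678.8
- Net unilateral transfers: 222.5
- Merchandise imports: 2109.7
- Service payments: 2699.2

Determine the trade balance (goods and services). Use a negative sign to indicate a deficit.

934.0

Goods balance = 4060.5 - 2109.7 = 1950.8
Services balance = 1682.4 - 2699.2 = -1016.8
Trade balance (goods + services) = 1950.8 + (-1016.8) = 934.0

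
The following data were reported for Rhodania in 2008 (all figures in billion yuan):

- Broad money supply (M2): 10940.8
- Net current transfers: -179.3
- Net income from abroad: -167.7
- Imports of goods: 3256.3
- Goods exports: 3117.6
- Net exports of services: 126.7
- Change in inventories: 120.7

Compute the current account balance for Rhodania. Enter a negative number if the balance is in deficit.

-359.0

Goods balance = 3117.6 - 3256.3 = -138.7
Services balance = 126.7
Trade balance (goods + services) = -138.7 + 126.7 = -12.0
Net primary income = -167.7
Net secondary income = -179.3
Current account = -12.0 + (-167.7) + (-179.3) = -359.0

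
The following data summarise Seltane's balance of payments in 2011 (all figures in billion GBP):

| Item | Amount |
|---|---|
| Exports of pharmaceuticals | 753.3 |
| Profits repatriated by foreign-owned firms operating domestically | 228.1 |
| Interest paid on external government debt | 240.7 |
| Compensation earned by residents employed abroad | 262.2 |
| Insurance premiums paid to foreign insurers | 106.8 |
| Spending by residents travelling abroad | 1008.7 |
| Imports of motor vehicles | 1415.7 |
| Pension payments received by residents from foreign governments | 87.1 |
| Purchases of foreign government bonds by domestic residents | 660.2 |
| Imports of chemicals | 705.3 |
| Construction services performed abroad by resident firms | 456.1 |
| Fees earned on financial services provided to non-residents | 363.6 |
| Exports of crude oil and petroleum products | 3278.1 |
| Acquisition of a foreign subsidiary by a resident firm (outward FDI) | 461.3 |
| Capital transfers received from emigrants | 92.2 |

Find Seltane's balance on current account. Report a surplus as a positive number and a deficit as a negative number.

1495.1

Goods: -705.3 - 1415.7 + 3278.1 + 753.3 = 1910.4
Services: 363.6 - 106.8 - 1008.7 + 456.1 = -295.8
Primary income: -228.1 + 262.2 - 240.7 = -206.6
Secondary income: 87.1
Current account = 1910.4 + (-295.8) + (-206.6) + 87.1 = 1495.1
(Excluded from the current account — financial account: purchases of foreign government bonds by domestic residents 660.2, acquisition of a foreign subsidiary by a resident firm (outward FDI) 461.3; capital account: capital transfers received from emigrants 92.2.)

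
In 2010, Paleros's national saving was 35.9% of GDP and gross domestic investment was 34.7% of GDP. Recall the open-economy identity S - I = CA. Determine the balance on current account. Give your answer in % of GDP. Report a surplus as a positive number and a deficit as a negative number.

1.2

CA = S - I = 35.9 - 34.7 = 1.2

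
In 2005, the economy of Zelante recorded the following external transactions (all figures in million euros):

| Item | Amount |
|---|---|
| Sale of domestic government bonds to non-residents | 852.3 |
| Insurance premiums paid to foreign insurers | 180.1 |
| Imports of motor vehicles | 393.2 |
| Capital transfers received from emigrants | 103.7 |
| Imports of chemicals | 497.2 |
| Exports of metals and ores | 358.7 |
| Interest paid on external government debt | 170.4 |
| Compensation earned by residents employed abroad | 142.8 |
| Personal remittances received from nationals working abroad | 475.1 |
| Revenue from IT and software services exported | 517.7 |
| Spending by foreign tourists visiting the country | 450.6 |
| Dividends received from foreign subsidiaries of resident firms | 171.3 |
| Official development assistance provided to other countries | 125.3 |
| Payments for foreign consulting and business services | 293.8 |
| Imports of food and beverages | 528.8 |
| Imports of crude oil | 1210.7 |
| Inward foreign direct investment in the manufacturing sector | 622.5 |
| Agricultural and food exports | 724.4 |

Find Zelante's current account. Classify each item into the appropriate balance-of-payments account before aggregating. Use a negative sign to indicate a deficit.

-558.9

Goods: -497.2 - 528.8 - 393.2 - 1210.7 + 358.7 + 724.4 = -1546.8
Services: 517.7 - 180.1 + 450.6 - 293.8 = 494.4
Primary income: 142.8 + 171.3 - 170.4 = 143.7
Secondary income: 475.1 - 125.3 = 349.8
Current account = (-1546.8) + 494.4 + 143.7 + 349.8 = -558.9
(Excluded from the current account — financial account: sale of domestic government bonds to non-residents 852.3, inward foreign direct investment in the manufacturing sector 622.5; capital account: capital transfers received from emigrants 103.7.)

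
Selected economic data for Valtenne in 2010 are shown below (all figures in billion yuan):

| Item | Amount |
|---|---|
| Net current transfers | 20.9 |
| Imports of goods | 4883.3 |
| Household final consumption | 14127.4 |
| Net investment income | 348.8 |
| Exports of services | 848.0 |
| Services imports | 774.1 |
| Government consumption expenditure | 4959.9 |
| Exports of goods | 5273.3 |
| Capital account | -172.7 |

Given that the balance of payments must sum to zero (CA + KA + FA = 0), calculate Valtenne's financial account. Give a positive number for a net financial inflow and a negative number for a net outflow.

-660.9

Goods balance = 5273.3 - 4883.3 = 390.0
Services balance = 848.0 - 774.1 = 73.9
Trade balance (goods + services) = 390.0 + 73.9 = 463.9
Net primary income = 348.8
Net secondary income = 20.9
Current account = 463.9 + 348.8 + 20.9 = 833.6
Financial account = -(833.6 + (-172.7)) = -660.9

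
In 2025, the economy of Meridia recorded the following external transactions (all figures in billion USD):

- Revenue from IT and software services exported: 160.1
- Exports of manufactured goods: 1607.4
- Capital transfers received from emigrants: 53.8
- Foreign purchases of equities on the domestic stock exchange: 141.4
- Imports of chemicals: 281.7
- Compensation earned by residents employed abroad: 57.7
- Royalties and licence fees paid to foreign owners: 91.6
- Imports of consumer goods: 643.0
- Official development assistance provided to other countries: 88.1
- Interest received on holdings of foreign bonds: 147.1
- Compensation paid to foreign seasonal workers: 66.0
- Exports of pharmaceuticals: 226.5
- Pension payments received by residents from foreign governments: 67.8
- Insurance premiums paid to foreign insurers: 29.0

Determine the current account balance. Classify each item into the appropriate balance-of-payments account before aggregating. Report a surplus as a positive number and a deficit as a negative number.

Goods: -643.0 + 1607.4 - 281.7 + 226.5 = 909.2
Services: 160.1 - 91.6 - 29.0 = 39.5
Primary income: 57.7 + 147.1 - 66.0 = 138.8
Secondary income: 67.8 - 88.1 = -20.3
Current account = 909.2 + 39.5 + 138.8 + (-20.3) = 1067.2
(Excluded from the current account — capital account: capital transfers received from emigrants 53.8; financial account: foreign purchases of equities on the domestic stock exchange 141.4.)

1067.2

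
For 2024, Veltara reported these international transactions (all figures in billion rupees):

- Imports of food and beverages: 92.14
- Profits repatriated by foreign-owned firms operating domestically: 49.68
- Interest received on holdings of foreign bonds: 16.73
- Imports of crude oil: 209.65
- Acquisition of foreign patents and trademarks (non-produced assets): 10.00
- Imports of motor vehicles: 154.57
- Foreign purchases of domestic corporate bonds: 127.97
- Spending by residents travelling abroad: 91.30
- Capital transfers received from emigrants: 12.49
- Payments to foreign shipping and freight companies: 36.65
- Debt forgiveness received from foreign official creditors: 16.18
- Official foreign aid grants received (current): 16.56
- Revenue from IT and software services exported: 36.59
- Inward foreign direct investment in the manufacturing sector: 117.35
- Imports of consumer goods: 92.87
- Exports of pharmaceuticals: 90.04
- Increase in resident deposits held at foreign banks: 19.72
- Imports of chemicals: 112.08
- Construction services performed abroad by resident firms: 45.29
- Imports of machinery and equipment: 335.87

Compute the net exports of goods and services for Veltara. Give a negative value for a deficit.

-953.21

Goods: -92.14 - 154.57 - 209.65 + 90.04 - 335.87 - 112.08 - 92.87 = -907.14
Services: 45.29 - 36.65 + 36.59 - 91.30 = -46.07
Trade balance = -907.14 + (-46.07) = -953.21
(Excluded from the trade balance — primary income: profits repatriated by foreign-owned firms operating domestically 49.68, interest received on holdings of foreign bonds 16.73; capital account: acquisition of foreign patents and trademarks (non-produced assets) 10.00, capital transfers received from emigrants 12.49, debt forgiveness received from foreign official creditors 16.18; financial account: foreign purchases of domestic corporate bonds 127.97, inward foreign direct investment in the manufacturing sector 117.35, increase in resident deposits held at foreign banks 19.72; secondary income: official foreign aid grants received (current) 16.56.)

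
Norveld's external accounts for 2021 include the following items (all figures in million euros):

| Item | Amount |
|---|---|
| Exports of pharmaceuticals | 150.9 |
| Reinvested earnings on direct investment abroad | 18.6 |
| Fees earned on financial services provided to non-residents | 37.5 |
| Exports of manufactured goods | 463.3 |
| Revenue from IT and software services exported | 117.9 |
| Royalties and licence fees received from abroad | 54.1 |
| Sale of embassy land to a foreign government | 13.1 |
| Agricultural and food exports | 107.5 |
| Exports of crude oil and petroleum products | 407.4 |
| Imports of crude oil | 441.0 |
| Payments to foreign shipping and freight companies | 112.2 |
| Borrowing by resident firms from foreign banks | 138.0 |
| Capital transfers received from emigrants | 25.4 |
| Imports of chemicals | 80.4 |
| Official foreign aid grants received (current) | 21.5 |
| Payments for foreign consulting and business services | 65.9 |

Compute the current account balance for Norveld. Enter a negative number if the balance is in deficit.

Goods: -80.4 + 150.9 + 107.5 - 441.0 + 407.4 + 463.3 = 607.7
Services: -65.9 + 37.5 + 117.9 - 112.2 + 54.1 = 31.4
Primary income: 18.6
Secondary income: 21.5
Current account = 607.7 + 31.4 + 18.6 + 21.5 = 679.2
(Excluded from the current account — capital account: sale of embassy land to a foreign government 13.1, capital transfers received from emigrants 25.4; financial account: borrowing by resident firms from foreign banks 138.0.)

679.2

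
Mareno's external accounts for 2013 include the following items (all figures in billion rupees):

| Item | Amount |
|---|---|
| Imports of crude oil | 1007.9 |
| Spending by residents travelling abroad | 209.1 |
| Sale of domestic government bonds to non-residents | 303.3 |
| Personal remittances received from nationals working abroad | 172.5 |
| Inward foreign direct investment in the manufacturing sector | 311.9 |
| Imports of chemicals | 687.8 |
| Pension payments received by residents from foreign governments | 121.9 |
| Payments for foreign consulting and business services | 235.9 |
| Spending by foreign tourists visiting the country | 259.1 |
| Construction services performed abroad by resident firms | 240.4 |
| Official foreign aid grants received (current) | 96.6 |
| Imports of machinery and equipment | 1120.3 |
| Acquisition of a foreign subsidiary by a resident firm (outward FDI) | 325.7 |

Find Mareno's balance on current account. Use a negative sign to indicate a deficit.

-2370.5

Goods: -1007.9 - 687.8 - 1120.3 = -2816.0
Services: -235.9 + 240.4 - 209.1 + 259.1 = 54.5
Secondary income: 96.6 + 172.5 + 121.9 = 391.0
Current account = (-2816.0) + 54.5 + 391.0 = -2370.5
(Excluded from the current account — financial account: sale of domestic government bonds to non-residents 303.3, inward foreign direct investment in the manufacturing sector 311.9, acquisition of a foreign subsidiary by a resident firm (outward FDI) 325.7.)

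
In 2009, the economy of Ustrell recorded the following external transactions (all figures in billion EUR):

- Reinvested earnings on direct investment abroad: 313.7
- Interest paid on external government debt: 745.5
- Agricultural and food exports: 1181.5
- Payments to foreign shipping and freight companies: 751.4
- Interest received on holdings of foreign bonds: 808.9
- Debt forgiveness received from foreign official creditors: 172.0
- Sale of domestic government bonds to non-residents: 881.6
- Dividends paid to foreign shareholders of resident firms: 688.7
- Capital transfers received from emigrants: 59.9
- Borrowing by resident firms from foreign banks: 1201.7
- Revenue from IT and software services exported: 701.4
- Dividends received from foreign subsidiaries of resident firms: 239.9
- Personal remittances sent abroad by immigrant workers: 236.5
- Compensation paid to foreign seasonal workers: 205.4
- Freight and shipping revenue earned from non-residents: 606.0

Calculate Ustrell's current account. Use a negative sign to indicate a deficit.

1223.9

Goods: 1181.5
Services: 701.4 - 751.4 + 606.0 = 556.0
Primary income: 808.9 - 688.7 + 313.7 + 239.9 - 745.5 - 205.4 = -277.1
Secondary income: -236.5
Current account = 1181.5 + 556.0 + (-277.1) + (-236.5) = 1223.9
(Excluded from the current account — capital account: debt forgiveness received from foreign official creditors 172.0, capital transfers received from emigrants 59.9; financial account: sale of domestic government bonds to non-residents 881.6, borrowing by resident firms from foreign banks 1201.7.)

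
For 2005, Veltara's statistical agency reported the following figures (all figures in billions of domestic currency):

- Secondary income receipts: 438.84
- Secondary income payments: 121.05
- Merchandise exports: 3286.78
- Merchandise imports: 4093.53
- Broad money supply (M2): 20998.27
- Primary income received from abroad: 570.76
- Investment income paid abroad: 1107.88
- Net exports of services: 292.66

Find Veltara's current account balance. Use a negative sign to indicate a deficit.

-733.42

Goods balance = 3286.78 - 4093.53 = -806.75
Services balance = 292.66
Trade balance (goods + services) = -806.75 + 292.66 = -514.09
Net primary income = 570.76 - 1107.88 = -537.12
Net secondary income = 438.84 - 121.05 = 317.79
Current account = -514.09 + (-537.12) + 317.79 = -733.42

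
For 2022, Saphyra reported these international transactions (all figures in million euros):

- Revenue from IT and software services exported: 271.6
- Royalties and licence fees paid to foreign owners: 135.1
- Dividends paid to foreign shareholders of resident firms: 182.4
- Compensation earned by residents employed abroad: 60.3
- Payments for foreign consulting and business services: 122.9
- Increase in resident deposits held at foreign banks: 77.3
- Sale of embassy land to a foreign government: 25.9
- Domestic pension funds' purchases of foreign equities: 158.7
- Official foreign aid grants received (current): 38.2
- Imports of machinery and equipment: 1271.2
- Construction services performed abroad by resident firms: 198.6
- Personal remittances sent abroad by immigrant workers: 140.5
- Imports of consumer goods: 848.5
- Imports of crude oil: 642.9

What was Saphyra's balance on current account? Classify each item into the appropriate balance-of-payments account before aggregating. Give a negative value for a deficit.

-2774.8

Goods: -642.9 - 848.5 - 1271.2 = -2762.6
Services: 271.6 + 198.6 - 135.1 - 122.9 = 212.2
Primary income: -182.4 + 60.3 = -122.1
Secondary income: -140.5 + 38.2 = -102.3
Current account = (-2762.6) + 212.2 + (-122.1) + (-102.3) = -2774.8
(Excluded from the current account — financial account: increase in resident deposits held at foreign banks 77.3, domestic pension funds' purchases of foreign equities 158.7; capital account: sale of embassy land to a foreign government 25.9.)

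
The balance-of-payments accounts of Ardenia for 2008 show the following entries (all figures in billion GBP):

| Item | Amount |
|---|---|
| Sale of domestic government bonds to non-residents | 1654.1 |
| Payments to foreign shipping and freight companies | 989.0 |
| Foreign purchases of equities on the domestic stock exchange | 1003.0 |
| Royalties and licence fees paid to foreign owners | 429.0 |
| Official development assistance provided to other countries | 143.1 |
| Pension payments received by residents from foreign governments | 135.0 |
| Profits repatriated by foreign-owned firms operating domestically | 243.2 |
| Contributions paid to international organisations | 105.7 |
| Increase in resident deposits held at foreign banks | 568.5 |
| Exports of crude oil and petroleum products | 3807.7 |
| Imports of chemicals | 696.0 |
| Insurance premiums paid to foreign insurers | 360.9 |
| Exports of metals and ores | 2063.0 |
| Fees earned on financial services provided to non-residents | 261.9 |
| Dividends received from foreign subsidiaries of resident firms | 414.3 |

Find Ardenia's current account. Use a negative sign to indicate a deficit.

3715.0

Goods: -696.0 + 2063.0 + 3807.7 = 5174.7
Services: 261.9 - 429.0 - 360.9 - 989.0 = -1517.0
Primary income: 414.3 - 243.2 = 171.1
Secondary income: -105.7 + 135.0 - 143.1 = -113.8
Current account = 5174.7 + (-1517.0) + 171.1 + (-113.8) = 3715.0
(Excluded from the current account — financial account: sale of domestic government bonds to non-residents 1654.1, foreign purchases of equities on the domestic stock exchange 1003.0, increase in resident deposits held at foreign banks 568.5.)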